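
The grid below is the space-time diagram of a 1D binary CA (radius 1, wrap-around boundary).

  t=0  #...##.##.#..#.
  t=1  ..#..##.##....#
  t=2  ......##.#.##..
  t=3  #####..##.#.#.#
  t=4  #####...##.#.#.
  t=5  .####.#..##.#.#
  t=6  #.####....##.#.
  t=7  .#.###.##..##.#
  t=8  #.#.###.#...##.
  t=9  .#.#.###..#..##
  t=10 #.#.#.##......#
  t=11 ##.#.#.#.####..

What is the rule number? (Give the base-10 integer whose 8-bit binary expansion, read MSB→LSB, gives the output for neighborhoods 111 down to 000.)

  ### -> #   bit 7 = 1  t=3,i=0
  ##. -> #   bit 6 = 1  t=0,i=5
  #.# -> #   bit 5 = 1  t=0,i=6
  #.. -> .   bit 4 = 0  t=0,i=1
  .## -> .   bit 3 = 0  t=0,i=4
  .#. -> .   bit 2 = 0  t=0,i=0
  ..# -> .   bit 1 = 0  t=0,i=3
  ... -> #   bit 0 = 1  t=0,i=2
  bits 11100001 = 225

225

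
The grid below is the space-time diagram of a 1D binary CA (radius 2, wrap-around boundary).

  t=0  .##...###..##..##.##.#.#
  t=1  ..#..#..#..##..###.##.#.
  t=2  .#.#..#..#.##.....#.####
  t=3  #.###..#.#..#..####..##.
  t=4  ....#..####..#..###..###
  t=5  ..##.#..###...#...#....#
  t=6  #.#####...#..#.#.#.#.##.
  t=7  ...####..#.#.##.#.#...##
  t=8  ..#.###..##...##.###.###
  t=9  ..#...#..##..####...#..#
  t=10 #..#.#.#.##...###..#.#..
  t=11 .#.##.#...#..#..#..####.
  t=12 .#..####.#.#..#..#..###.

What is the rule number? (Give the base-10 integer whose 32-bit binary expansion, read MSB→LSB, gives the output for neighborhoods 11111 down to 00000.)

  nb #####: next=#  (t=6,i=4, bit31=1)
  nb ####.: next=#  (t=2,i=22, bit30=1)
  nb ###.#: next=.  (t=1,i=17, bit29=0)
  nb ###..: next=#  (t=0,i=8, bit28=1)
  nb ##.##: next=#  (t=0,i=17, bit27=1)
  nb ##.#.: next=#  (t=0,i=20, bit26=1)
  nb ##..#: next=.  (t=0,i=9, bit25=0)
  nb ##...: next=.  (t=0,i=3, bit24=0)
  nb #.###: next=.  (t=2,i=20, bit23=0)
  nb #.##.: next=.  (t=0,i=1, bit22=0)
  nb #.#.#: next=.  (t=0,i=21, bit21=0)
  nb #.#..: next=#  (t=1,i=22, bit20=1)
  nb #..##: next=.  (t=0,i=10, bit19=0)
  nb #..#.: next=.  (t=1,i=4, bit18=0)
  nb #...#: next=.  (t=0,i=4, bit17=0)
  nb #....: next=.  (t=2,i=14, bit16=0)
  nb .####: next=#  (t=2,i=21, bit15=1)
  nb .###.: next=.  (t=0,i=7, bit14=0)
  nb .##.#: next=#  (t=0,i=16, bit13=1)
  nb .##..: next=#  (t=0,i=2, bit12=1)
  nb .#.##: next=.  (t=0,i=0, bit11=0)
  nb .#.#.: next=#  (t=0,i=22, bit10=1)
  nb .#..#: next=#  (t=1,i=3, bit9=1)
  nb .#...: next=#  (t=1,i=23, bit8=1)
  nb ..###: next=.  (t=0,i=6, bit7=0)
  nb ..##.: next=#  (t=0,i=11, bit6=1)
  nb ..#.#: next=#  (t=2,i=9, bit5=1)
  nb ..#..: next=.  (t=1,i=2, bit4=0)
  nb ...##: next=#  (t=0,i=5, bit3=1)
  nb ...#.: next=#  (t=1,i=1, bit2=1)
  nb ....#: next=#  (t=2,i=16, bit1=1)
  nb .....: next=#  (t=2,i=15, bit0=1)
  bits 11011100000100001011011101101111 = 3692083055

3692083055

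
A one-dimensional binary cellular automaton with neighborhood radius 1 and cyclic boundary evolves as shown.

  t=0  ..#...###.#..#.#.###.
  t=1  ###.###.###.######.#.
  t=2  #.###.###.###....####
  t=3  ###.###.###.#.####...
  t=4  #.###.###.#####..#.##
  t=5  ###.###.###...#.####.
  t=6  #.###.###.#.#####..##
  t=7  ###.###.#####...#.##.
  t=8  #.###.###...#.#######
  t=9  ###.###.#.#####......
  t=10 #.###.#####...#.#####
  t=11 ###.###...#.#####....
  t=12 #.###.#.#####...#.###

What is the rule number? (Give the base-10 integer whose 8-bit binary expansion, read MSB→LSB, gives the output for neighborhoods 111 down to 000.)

  [7] ### => .  t=0,i=7
  [6] ##. => #  t=0,i=8
  [5] #.# => #  t=0,i=9
  [4] #.. => .  t=0,i=3
  [3] .## => #  t=0,i=6
  [2] .#. => #  t=0,i=2
  [1] ..# => #  t=0,i=1
  [0] ... => #  t=0,i=0
  bits 01101111 = 111

111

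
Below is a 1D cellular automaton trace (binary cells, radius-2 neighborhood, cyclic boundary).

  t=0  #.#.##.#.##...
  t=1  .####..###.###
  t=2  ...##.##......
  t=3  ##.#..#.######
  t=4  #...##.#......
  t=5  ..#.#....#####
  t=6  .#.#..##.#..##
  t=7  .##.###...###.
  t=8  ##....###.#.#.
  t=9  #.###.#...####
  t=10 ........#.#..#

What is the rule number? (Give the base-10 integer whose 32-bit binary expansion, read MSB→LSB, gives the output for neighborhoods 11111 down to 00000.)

1366232775

  [31] ##### => .  t=3,i=10
  [30] ####. => #  t=1,i=3
  [29] ###.# => .  t=1,i=9
  [28] ###.. => #  t=1,i=4
  [27] ##.## => .  t=1,i=0
  [26] ##.#. => .  t=0,i=6
  [25] ##..# => .  t=1,i=5
  [24] ##... => #  t=0,i=11
  [23] #.### => .  t=1,i=1
  [22] #.##. => #  t=0,i=4
  [21] #.#.# => #  t=0,i=2
  [20] #.#.. => .  t=3,i=3
  [19] #..## => #  t=1,i=6
  [18] #..#. => #  t=3,i=5
  [17] #...# => #  t=0,i=12
  [16] #.... => #  t=2,i=9
  [15] .#### => .  t=1,i=2
  [14] .###. => .  t=1,i=8
  [13] .##.# => .  t=0,i=5
  [12] .##.. => .  t=0,i=10
  [11] .#.## => #  t=0,i=3
  [10] .#.#. => #  t=0,i=1
  [9] .#..# => #  t=3,i=4
  [8] .#... => .  t=4,i=1
  [7] ..### => #  t=1,i=7
  [6] ..##. => #  t=2,i=3
  [5] ..#.# => .  t=0,i=0
  [4] ..#.. => .  t=4,i=0
  [3] ...## => .  t=2,i=2
  [2] ...#. => #  t=0,i=13
  [1] ....# => #  t=2,i=1
  [0] ..... => #  t=2,i=0
  bits 01010001011011110000111011000111 = 1366232775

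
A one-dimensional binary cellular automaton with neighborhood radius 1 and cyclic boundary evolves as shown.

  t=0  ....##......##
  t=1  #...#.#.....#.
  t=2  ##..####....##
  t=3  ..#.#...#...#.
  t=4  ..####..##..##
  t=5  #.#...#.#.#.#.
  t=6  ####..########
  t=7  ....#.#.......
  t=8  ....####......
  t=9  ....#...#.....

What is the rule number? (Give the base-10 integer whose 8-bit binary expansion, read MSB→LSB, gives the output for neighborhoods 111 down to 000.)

  nb ###: next=.  (t=2,i=0, bit7=0)
  nb ##.: next=.  (t=0,i=5, bit6=0)
  nb #.#: next=#  (t=1,i=5, bit5=1)
  nb #..: next=#  (t=0,i=0, bit4=1)
  nb .##: next=#  (t=0,i=4, bit3=1)
  nb .#.: next=#  (t=1,i=0, bit2=1)
  nb ..#: next=.  (t=0,i=3, bit1=0)
  nb ...: next=.  (t=0,i=1, bit0=0)
  bits 00111100 = 60

60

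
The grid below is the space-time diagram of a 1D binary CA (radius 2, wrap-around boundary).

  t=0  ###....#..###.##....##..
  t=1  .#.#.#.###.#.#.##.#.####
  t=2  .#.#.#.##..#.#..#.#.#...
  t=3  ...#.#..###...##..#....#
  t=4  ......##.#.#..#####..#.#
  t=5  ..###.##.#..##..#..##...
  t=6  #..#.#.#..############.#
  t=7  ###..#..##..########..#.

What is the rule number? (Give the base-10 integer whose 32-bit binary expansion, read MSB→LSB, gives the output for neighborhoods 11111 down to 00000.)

2343334483

  #####|#  b31=1 t=4,i=16
  ####.|.  b30=0 t=1,i=22
  ###.#|.  b29=0 t=0,i=12
  ###..|.  b28=0 t=0,i=2
  ##.##|#  b27=1 t=0,i=13
  ##.#.|.  b26=0 t=1,i=0
  ##..#|#  b25=1 t=0,i=22
  ##...|#  b24=1 t=0,i=3
  #.###|#  b23=1 t=1,i=7
  #.##.|.  b22=0 t=0,i=14
  #.#.#|#  b21=1 t=1,i=1
  #.#..|.  b20=0 t=2,i=13
  #..##|#  b19=1 t=0,i=9
  #..#.|#  b18=1 t=2,i=10
  #...#|.  b17=0 t=3,i=1
  #....|.  b16=0 t=0,i=4
  .####|.  b15=0 t=1,i=21
  .###.|#  b14=1 t=0,i=1
  .##.#|#  b13=1 t=1,i=16
  .##..|#  b12=1 t=0,i=15
  .#.##|.  b11=0 t=1,i=6
  .#.#.|.  b10=0 t=1,i=2
  .#..#|#  b9=1 t=0,i=8
  .#...|.  b8=0 t=2,i=21
  ..###|.  b7=0 t=0,i=0
  ..##.|#  b6=1 t=0,i=20
  ..#.#|.  b5=0 t=2,i=1
  ..#..|#  b4=1 t=0,i=7
  ...##|.  b3=0 t=0,i=19
  ...#.|.  b2=0 t=0,i=6
  ....#|#  b1=1 t=0,i=5
  .....|#  b0=1 t=4,i=2
  bits 10001011101011000111001001010011 = 2343334483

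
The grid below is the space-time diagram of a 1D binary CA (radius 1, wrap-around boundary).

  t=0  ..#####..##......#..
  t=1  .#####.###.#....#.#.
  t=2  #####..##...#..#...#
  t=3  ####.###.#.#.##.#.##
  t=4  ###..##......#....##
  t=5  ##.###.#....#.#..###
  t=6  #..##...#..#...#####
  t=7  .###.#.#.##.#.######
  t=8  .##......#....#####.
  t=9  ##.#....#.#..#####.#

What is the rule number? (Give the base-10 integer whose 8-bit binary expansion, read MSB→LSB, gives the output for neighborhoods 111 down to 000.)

  ###|#  b7=1 t=0,i=3
  ##.|.  b6=0 t=0,i=6
  #.#|.  b5=0 t=1,i=6
  #..|#  b4=1 t=0,i=7
  .##|#  b3=1 t=0,i=2
  .#.|.  b2=0 t=0,i=17
  ..#|#  b1=1 t=0,i=1
  ...|.  b0=0 t=0,i=0
  bits 10011010 = 154

154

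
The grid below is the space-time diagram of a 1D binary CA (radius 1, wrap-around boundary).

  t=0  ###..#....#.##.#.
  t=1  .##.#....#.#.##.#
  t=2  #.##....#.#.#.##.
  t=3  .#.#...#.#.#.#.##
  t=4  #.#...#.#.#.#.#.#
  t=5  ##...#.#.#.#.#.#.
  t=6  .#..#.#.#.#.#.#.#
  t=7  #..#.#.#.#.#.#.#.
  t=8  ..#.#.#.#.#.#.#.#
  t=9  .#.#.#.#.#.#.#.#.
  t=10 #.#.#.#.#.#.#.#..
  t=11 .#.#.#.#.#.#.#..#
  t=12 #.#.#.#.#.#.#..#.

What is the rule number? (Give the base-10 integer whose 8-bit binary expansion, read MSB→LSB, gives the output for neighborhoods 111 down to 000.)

  ###|#  b7=1 t=0,i=1
  ##.|#  b6=1 t=0,i=2
  #.#|#  b5=1 t=0,i=11
  #..|.  b4=0 t=0,i=3
  .##|.  b3=0 t=0,i=0
  .#.|.  b2=0 t=0,i=5
  ..#|#  b1=1 t=0,i=4
  ...|.  b0=0 t=0,i=7
  bits 11100010 = 226

226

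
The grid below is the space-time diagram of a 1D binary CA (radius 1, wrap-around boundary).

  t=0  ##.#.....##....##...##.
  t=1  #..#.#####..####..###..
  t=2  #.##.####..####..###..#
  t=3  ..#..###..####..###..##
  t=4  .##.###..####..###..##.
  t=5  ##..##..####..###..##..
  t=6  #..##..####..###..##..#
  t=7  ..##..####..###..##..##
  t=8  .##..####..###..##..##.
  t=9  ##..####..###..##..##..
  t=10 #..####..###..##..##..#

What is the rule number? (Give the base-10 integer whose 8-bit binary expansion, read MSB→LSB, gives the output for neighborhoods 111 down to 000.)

  [7] ### => #  t=1,i=6
  [6] ##. => .  t=0,i=1
  [5] #.# => .  t=0,i=2
  [4] #.. => .  t=0,i=4
  [3] .## => #  t=0,i=0
  [2] .#. => #  t=0,i=3
  [1] ..# => #  t=0,i=8
  [0] ... => #  t=0,i=5
  bits 10001111 = 143

143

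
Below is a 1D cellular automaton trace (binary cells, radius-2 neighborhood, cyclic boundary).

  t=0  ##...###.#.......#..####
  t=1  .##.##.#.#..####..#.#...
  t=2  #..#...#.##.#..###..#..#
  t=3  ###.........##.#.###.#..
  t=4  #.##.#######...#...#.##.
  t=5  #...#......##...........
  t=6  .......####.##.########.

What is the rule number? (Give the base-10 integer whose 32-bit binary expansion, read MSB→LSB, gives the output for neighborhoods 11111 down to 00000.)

993268363

  nb #####: next=.  (t=0,i=22, bit31=0)
  nb ####.: next=.  (t=0,i=0, bit30=0)
  nb ###.#: next=#  (t=0,i=7, bit29=1)
  nb ###..: next=#  (t=0,i=1, bit28=1)
  nb ##.##: next=#  (t=1,i=3, bit27=1)
  nb ##.#.: next=.  (t=0,i=8, bit26=0)
  nb ##..#: next=#  (t=1,i=16, bit25=1)
  nb ##...: next=#  (t=0,i=2, bit24=1)
  nb #.###: next=.  (t=3,i=17, bit23=0)
  nb #.##.: next=.  (t=1,i=4, bit22=0)
  nb #.#.#: next=#  (t=1,i=7, bit21=1)
  nb #.#..: next=#  (t=0,i=9, bit20=1)
  nb #..##: next=.  (t=0,i=19, bit19=0)
  nb #..#.: next=#  (t=1,i=17, bit18=1)
  nb #...#: next=.  (t=0,i=3, bit17=0)
  nb #....: next=.  (t=0,i=11, bit16=0)
  nb .####: next=.  (t=0,i=21, bit15=0)
  nb .###.: next=.  (t=0,i=6, bit14=0)
  nb .##.#: next=.  (t=1,i=2, bit13=0)
  nb .##..: next=#  (t=2,i=0, bit12=1)
  nb .#.##: next=.  (t=2,i=8, bit11=0)
  nb .#.#.: next=.  (t=1,i=8, bit10=0)
  nb .#..#: next=#  (t=0,i=18, bit9=1)
  nb .#...: next=.  (t=0,i=10, bit8=0)
  nb ..###: next=#  (t=0,i=5, bit7=1)
  nb ..##.: next=.  (t=1,i=1, bit6=0)
  nb ..#.#: next=.  (t=1,i=18, bit5=0)
  nb ..#..: next=.  (t=0,i=17, bit4=0)
  nb ...##: next=#  (t=0,i=4, bit3=1)
  nb ...#.: next=.  (t=0,i=16, bit2=0)
  nb ....#: next=#  (t=0,i=15, bit1=1)
  nb .....: next=#  (t=0,i=12, bit0=1)
  bits 00111011001101000001001010001011 = 993268363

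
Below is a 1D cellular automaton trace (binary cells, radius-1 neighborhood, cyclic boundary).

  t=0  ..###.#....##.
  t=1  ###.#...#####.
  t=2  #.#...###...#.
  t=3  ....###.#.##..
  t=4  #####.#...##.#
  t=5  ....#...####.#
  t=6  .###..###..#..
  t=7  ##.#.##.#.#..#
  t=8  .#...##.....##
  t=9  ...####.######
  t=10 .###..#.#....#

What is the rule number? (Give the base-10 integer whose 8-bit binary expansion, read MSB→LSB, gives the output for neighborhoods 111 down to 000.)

  ###|.  b7=0 t=0,i=3
  ##.|#  b6=1 t=0,i=4
  #.#|.  b5=0 t=0,i=5
  #..|.  b4=0 t=0,i=7
  .##|#  b3=1 t=0,i=2
  .#.|.  b2=0 t=0,i=6
  ..#|#  b1=1 t=0,i=1
  ...|#  b0=1 t=0,i=0
  bits 01001011 = 75

75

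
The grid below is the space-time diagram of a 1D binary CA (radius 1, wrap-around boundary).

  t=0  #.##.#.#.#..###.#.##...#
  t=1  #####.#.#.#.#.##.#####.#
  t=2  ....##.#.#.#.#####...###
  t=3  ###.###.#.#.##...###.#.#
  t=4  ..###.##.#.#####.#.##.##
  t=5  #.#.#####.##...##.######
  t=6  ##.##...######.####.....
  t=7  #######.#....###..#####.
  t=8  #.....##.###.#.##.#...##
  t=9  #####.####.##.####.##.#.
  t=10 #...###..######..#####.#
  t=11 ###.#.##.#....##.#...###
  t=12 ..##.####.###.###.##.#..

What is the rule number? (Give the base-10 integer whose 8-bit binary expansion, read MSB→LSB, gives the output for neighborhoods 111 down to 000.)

121

  ###|.  b7=0 t=0,i=13
  ##.|#  b6=1 t=0,i=0
  #.#|#  b5=1 t=0,i=1
  #..|#  b4=1 t=0,i=10
  .##|#  b3=1 t=0,i=2
  .#.|.  b2=0 t=0,i=5
  ..#|.  b1=0 t=0,i=11
  ...|#  b0=1 t=0,i=21
  bits 01111001 = 121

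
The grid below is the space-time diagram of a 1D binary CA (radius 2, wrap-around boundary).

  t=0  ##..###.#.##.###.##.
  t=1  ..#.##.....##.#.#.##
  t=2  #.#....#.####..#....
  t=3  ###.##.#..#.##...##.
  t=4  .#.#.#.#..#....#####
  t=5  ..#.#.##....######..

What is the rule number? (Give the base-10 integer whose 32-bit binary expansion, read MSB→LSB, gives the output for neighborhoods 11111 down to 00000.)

  [31] ##### => #  t=4,i=17
  [30] ####. => .  t=2,i=11
  [29] ###.# => .  t=0,i=6
  [28] ###.. => #  t=2,i=12
  [27] ##.## => #  t=0,i=12
  [26] ##.#. => .  t=0,i=7
  [25] ##..# => #  t=0,i=2
  [24] ##... => .  t=1,i=6
  [23] #.### => .  t=0,i=13
  [22] #.##. => .  t=0,i=0
  [21] #.#.# => .  t=0,i=8
  [20] #.#.. => #  t=2,i=2
  [19] #..## => .  t=0,i=3
  [18] #..#. => .  t=1,i=1
  [17] #...# => #  t=3,i=15
  [16] #.... => #  t=1,i=7
  [15] .#### => #  t=2,i=10
  [14] .###. => #  t=0,i=5
  [13] .##.# => #  t=0,i=11
  [12] .##.. => .  t=0,i=1
  [11] .#.## => .  t=0,i=9
  [10] .#.#. => #  t=1,i=15
  [9] .#..# => .  t=3,i=8
  [8] .#... => .  t=2,i=3
  [7] ..### => #  t=0,i=4
  [6] ..##. => #  t=1,i=11
  [5] ..#.# => #  t=1,i=2
  [4] ..#.. => .  t=2,i=15
  [3] ...## => #  t=1,i=10
  [2] ...#. => .  t=2,i=6
  [1] ....# => #  t=1,i=9
  [0] ..... => .  t=1,i=8
  bits 10011010000100111110010011101010 = 2584995050

2584995050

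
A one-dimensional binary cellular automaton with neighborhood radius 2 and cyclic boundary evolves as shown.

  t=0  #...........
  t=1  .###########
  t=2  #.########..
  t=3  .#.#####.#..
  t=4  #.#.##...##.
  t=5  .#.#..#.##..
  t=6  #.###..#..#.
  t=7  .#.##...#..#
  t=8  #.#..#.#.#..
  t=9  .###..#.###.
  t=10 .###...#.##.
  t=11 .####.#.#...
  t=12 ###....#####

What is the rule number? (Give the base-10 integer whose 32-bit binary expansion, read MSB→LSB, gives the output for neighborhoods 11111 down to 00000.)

2568081359

  #####|#  b31=1 t=1,i=3
  ####.|.  b30=0 t=1,i=10
  ###.#|.  b29=0 t=1,i=11
  ###..|#  b28=1 t=2,i=9
  ##.##|#  b27=1 t=1,i=0
  ##.#.|.  b26=0 t=3,i=8
  ##..#|.  b25=0 t=2,i=10
  ##...|#  b24=1 t=4,i=6
  #.###|.  b23=0 t=1,i=1
  #.##.|.  b22=0 t=4,i=4
  #.#.#|.  b21=0 t=4,i=0
  #.#..|#  b20=1 t=3,i=9
  #..##|.  b19=0 t=9,i=0
  #..#.|.  b18=0 t=2,i=11
  #...#|.  b17=0 t=3,i=11
  #....|#  b16=1 t=0,i=2
  .####|#  b15=1 t=1,i=2
  .###.|#  b14=1 t=6,i=3
  .##.#|.  b13=0 t=4,i=10
  .##..|.  b12=0 t=4,i=5
  .#.##|#  b11=1 t=2,i=1
  .#.#.|#  b10=1 t=4,i=1
  .#..#|#  b9=1 t=5,i=4
  .#...|#  b8=1 t=0,i=1
  ..###|#  b7=1 t=9,i=1
  ..##.|#  b6=1 t=4,i=9
  ..#.#|.  b5=0 t=2,i=0
  ..#..|.  b4=0 t=0,i=0
  ...##|#  b3=1 t=4,i=8
  ...#.|#  b2=1 t=0,i=11
  ....#|#  b1=1 t=0,i=10
  .....|#  b0=1 t=0,i=3
  bits 10011001000100011100111111001111 = 2568081359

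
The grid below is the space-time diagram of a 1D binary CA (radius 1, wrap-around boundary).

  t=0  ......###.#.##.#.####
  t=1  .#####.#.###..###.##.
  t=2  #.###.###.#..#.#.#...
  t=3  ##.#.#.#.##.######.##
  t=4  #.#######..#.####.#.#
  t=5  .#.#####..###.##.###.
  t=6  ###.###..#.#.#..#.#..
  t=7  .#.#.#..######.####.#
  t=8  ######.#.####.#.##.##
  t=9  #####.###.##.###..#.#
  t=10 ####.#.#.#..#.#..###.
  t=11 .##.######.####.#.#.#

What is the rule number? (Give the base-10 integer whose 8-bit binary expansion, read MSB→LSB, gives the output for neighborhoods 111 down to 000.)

  nb ###: next=#  (t=0,i=7, bit7=1)
  nb ##.: next=.  (t=0,i=8, bit6=0)
  nb #.#: next=#  (t=0,i=9, bit5=1)
  nb #..: next=.  (t=0,i=0, bit4=0)
  nb .##: next=.  (t=0,i=6, bit3=0)
  nb .#.: next=#  (t=0,i=10, bit2=1)
  nb ..#: next=#  (t=0,i=5, bit1=1)
  nb ...: next=#  (t=0,i=1, bit0=1)
  bits 10100111 = 167

167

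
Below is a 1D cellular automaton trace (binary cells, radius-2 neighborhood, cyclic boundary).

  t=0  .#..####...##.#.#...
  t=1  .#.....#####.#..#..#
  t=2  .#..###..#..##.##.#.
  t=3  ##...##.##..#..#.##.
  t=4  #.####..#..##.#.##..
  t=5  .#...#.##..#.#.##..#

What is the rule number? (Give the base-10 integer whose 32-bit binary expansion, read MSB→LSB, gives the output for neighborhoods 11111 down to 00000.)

2505459803

  ##### -> #   bit 31 = 1  t=1,i=9
  ####. -> .   bit 30 = 0  t=0,i=6
  ###.# -> .   bit 29 = 0  t=1,i=11
  ###.. -> #   bit 28 = 1  t=0,i=7
  ##.## -> .   bit 27 = 0  t=2,i=14
  ##.#. -> #   bit 26 = 1  t=0,i=13
  ##..# -> .   bit 25 = 0  t=2,i=7
  ##... -> #   bit 24 = 1  t=0,i=8
  #.### -> .   bit 23 = 0  t=4,i=2
  #.##. -> #   bit 22 = 1  t=2,i=15
  #.#.# -> .   bit 21 = 0  t=0,i=14
  #.#.. -> #   bit 20 = 1  t=0,i=16
  #..## -> .   bit 19 = 0  t=0,i=3
  #..#. -> #   bit 18 = 1  t=1,i=15
  #...# -> #   bit 17 = 1  t=0,i=9
  #.... -> .   bit 16 = 0  t=0,i=18
  .#### -> .   bit 15 = 0  t=0,i=5
  .###. -> #   bit 14 = 1  t=2,i=5
  .##.# -> .   bit 13 = 0  t=0,i=12
  .##.. -> .   bit 12 = 0  t=3,i=1
  .#.## -> #   bit 11 = 1  t=3,i=16
  .#.#. -> .   bit 10 = 0  t=0,i=15
  .#..# -> .   bit 9 = 0  t=0,i=2
  .#... -> .   bit 8 = 0  t=0,i=17
  ..### -> .   bit 7 = 0  t=0,i=4
  ..##. -> #   bit 6 = 1  t=0,i=11
  ..#.# -> .   bit 5 = 0  t=1,i=19
  ..#.. -> #   bit 4 = 1  t=0,i=1
  ...## -> #   bit 3 = 1  t=0,i=10
  ...#. -> .   bit 2 = 0  t=0,i=0
  ....# -> #   bit 1 = 1  t=0,i=19
  ..... -> #   bit 0 = 1  t=1,i=4
  bits 10010101010101100100100001011011 = 2505459803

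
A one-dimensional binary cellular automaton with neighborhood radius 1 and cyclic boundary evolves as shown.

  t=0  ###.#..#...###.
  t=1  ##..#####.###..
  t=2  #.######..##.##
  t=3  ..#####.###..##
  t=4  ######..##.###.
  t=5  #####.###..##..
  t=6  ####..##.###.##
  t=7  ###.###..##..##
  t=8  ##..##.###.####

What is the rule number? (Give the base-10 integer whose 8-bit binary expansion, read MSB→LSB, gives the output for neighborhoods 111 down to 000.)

158

  ###|#  b7=1 t=0,i=1
  ##.|.  b6=0 t=0,i=2
  #.#|.  b5=0 t=0,i=3
  #..|#  b4=1 t=0,i=5
  .##|#  b3=1 t=0,i=0
  .#.|#  b2=1 t=0,i=4
  ..#|#  b1=1 t=0,i=6
  ...|.  b0=0 t=0,i=9
  bits 10011110 = 158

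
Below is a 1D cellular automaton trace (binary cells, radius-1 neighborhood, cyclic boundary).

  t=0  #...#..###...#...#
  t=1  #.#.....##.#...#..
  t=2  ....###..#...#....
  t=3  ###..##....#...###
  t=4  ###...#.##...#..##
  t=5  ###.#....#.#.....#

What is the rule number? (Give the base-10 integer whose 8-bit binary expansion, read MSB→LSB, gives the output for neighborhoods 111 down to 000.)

193

  ### -> #   bit 7 = 1  t=0,i=8
  ##. -> #   bit 6 = 1  t=0,i=0
  #.# -> .   bit 5 = 0  t=1,i=1
  #.. -> .   bit 4 = 0  t=0,i=1
  .## -> .   bit 3 = 0  t=0,i=7
  .#. -> .   bit 2 = 0  t=0,i=4
  ..# -> .   bit 1 = 0  t=0,i=3
  ... -> #   bit 0 = 1  t=0,i=2
  bits 11000001 = 193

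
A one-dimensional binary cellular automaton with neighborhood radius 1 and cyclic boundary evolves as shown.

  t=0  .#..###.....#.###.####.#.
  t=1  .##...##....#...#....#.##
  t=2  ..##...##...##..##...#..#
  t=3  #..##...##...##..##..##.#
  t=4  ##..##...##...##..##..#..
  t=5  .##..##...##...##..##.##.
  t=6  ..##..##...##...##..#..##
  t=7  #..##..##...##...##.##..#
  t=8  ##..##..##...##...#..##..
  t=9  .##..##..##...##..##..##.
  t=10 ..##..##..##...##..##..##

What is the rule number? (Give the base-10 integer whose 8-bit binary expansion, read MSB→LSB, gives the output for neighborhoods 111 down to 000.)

  ###|.  b7=0 t=0,i=5
  ##.|#  b6=1 t=0,i=6
  #.#|.  b5=0 t=0,i=13
  #..|#  b4=1 t=0,i=2
  .##|.  b3=0 t=0,i=4
  .#.|#  b2=1 t=0,i=1
  ..#|.  b1=0 t=0,i=0
  ...|.  b0=0 t=0,i=8
  bits 01010100 = 84

84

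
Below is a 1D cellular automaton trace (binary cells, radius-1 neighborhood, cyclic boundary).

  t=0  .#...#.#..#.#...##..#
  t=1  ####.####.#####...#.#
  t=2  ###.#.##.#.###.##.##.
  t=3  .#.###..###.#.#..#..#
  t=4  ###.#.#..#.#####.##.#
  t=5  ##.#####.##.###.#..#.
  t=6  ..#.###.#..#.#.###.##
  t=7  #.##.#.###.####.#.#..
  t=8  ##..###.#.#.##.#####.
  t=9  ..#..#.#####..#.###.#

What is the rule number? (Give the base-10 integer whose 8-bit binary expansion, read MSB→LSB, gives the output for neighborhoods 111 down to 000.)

  ###|#  b7=1 t=1,i=0
  ##.|.  b6=0 t=0,i=17
  #.#|#  b5=1 t=0,i=0
  #..|#  b4=1 t=0,i=2
  .##|.  b3=0 t=0,i=16
  .#.|#  b2=1 t=0,i=1
  ..#|.  b1=0 t=0,i=4
  ...|#  b0=1 t=0,i=3
  bits 10110101 = 181

181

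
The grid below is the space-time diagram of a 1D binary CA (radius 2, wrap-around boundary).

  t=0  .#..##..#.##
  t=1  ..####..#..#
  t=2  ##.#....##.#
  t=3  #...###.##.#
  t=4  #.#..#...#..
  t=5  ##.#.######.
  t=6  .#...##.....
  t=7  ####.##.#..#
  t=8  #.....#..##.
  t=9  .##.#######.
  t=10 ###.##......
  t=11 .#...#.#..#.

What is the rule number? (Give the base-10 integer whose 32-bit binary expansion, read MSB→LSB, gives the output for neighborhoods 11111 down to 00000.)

  #####|.  b31=0 t=5,i=7
  ####.|.  b30=0 t=1,i=4
  ###.#|.  b29=0 t=2,i=1
  ###..|.  b28=0 t=1,i=5
  ##.##|.  b27=0 t=2,i=10
  ##.#.|.  b26=0 t=0,i=0
  ##..#|.  b25=0 t=0,i=6
  ##...|.  b24=0 t=3,i=1
  #.###|#  b23=1 t=2,i=11
  #.##.|.  b22=0 t=0,i=10
  #.#.#|.  b21=0 t=5,i=3
  #.#..|.  b20=0 t=0,i=1
  #..##|#  b19=1 t=0,i=3
  #..#.|.  b18=0 t=0,i=7
  #...#|#  b17=1 t=3,i=2
  #....|#  b16=1 t=2,i=5
  .####|#  b15=1 t=1,i=3
  .###.|#  b14=1 t=2,i=0
  .##.#|#  b13=1 t=0,i=11
  .##..|#  b12=1 t=0,i=5
  .#.##|.  b11=0 t=0,i=9
  .#.#.|#  b10=1 t=4,i=1
  .#..#|#  b9=1 t=0,i=2
  .#...|#  b8=1 t=2,i=4
  ..###|.  b7=0 t=1,i=2
  ..##.|#  b6=1 t=0,i=4
  ..#.#|#  b5=1 t=0,i=8
  ..#..|#  b4=1 t=1,i=8
  ...##|.  b3=0 t=2,i=7
  ...#.|#  b2=1 t=4,i=8
  ....#|#  b1=1 t=2,i=6
  .....|.  b0=0 t=6,i=9
  bits 00000000100010111111011101110110 = 9172854

9172854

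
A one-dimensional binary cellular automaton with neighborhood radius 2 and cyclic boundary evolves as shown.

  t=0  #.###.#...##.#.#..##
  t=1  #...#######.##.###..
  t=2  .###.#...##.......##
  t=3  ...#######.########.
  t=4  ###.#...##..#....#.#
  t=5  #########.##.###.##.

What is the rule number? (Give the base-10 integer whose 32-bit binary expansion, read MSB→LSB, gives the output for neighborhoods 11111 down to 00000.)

  #####|.  b31=0 t=1,i=6
  ####.|#  b30=1 t=1,i=9
  ###.#|#  b29=1 t=0,i=0
  ###..|.  b28=0 t=1,i=17
  ##.##|.  b27=0 t=0,i=1
  ##.#.|#  b26=1 t=0,i=5
  ##..#|#  b25=1 t=1,i=18
  ##...|#  b24=1 t=2,i=11
  #.###|.  b23=0 t=0,i=2
  #.##.|.  b22=0 t=1,i=12
  #.#.#|#  b21=1 t=0,i=13
  #.#..|#  b20=1 t=0,i=6
  #..##|#  b19=1 t=0,i=17
  #..#.|#  b18=1 t=1,i=19
  #...#|#  b17=1 t=0,i=8
  #....|#  b16=1 t=2,i=12
  .####|#  b15=1 t=1,i=5
  .###.|.  b14=0 t=0,i=3
  .##.#|.  b13=0 t=0,i=11
  .##..|.  b12=0 t=2,i=10
  .#.##|#  b11=1 t=4,i=18
  .#.#.|.  b10=0 t=0,i=14
  .#..#|#  b9=1 t=0,i=16
  .#...|#  b8=1 t=0,i=7
  ..###|.  b7=0 t=0,i=18
  ..##.|#  b6=1 t=0,i=10
  ..#.#|#  b5=1 t=4,i=17
  ..#..|.  b4=0 t=1,i=0
  ...##|#  b3=1 t=0,i=9
  ...#.|.  b2=0 t=4,i=16
  ....#|#  b1=1 t=2,i=16
  .....|#  b0=1 t=2,i=13
  bits 01100111001111111000101101101011 = 1732217707

1732217707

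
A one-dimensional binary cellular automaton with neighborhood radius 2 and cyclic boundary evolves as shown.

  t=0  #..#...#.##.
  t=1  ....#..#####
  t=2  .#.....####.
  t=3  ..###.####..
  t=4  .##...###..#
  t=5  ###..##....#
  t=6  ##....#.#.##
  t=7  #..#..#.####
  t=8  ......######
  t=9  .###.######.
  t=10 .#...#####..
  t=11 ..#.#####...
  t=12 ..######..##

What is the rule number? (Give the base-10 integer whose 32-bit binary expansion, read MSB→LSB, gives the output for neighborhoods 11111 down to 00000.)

  nb #####: next=#  (t=1,i=9, bit31=1)
  nb ####.: next=#  (t=1,i=10, bit30=1)
  nb ###.#: next=.  (t=3,i=4, bit29=0)
  nb ###..: next=.  (t=1,i=11, bit28=0)
  nb ##.##: next=.  (t=3,i=5, bit27=0)
  nb ##.#.: next=#  (t=0,i=11, bit26=1)
  nb ##..#: next=.  (t=2,i=11, bit25=0)
  nb ##...: next=.  (t=1,i=0, bit24=0)
  nb #.###: next=#  (t=3,i=6, bit23=1)
  nb #.##.: next=#  (t=0,i=9, bit22=1)
  nb #.#.#: next=#  (t=6,i=8, bit21=1)
  nb #.#..: next=.  (t=0,i=0, bit20=0)
  nb #..##: next=.  (t=1,i=6, bit19=0)
  nb #..#.: next=.  (t=0,i=2, bit18=0)
  nb #...#: next=.  (t=0,i=5, bit17=0)
  nb #....: next=#  (t=1,i=1, bit16=1)
  nb .####: next=#  (t=1,i=8, bit15=1)
  nb .###.: next=.  (t=3,i=3, bit14=0)
  nb .##.#: next=#  (t=0,i=10, bit13=1)
  nb .##..: next=#  (t=4,i=2, bit12=1)
  nb .#.##: next=#  (t=0,i=8, bit11=1)
  nb .#.#.: next=.  (t=6,i=7, bit10=0)
  nb .#..#: next=.  (t=0,i=1, bit9=0)
  nb .#...: next=#  (t=0,i=4, bit8=1)
  nb ..###: next=#  (t=1,i=7, bit7=1)
  nb ..##.: next=.  (t=5,i=5, bit6=0)
  nb ..#.#: next=#  (t=0,i=7, bit5=1)
  nb ..#..: next=.  (t=0,i=3, bit4=0)
  nb ...##: next=#  (t=2,i=6, bit3=1)
  nb ...#.: next=.  (t=0,i=6, bit2=0)
  nb ....#: next=.  (t=1,i=2, bit1=0)
  nb .....: next=#  (t=2,i=4, bit0=1)
  bits 11000100111000011011100110101001 = 3303127465

3303127465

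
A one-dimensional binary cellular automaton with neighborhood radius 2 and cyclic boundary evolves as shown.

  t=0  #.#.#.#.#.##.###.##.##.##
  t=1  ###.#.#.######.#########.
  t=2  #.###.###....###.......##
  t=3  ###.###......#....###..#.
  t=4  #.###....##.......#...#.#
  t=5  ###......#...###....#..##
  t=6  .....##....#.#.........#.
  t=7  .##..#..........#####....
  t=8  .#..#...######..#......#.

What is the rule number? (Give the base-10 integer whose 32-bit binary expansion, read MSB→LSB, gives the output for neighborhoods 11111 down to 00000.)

753281217

  ##### -> .   bit 31 = 0  t=1,i=10
  ####. -> .   bit 30 = 0  t=1,i=12
  ###.# -> #   bit 29 = 1  t=0,i=0
  ###.. -> .   bit 28 = 0  t=2,i=8
  ##.## -> #   bit 27 = 1  t=0,i=12
  ##.#. -> #   bit 26 = 1  t=0,i=1
  ##..# -> .   bit 25 = 0  t=3,i=21
  ##... -> .   bit 24 = 0  t=2,i=9
  #.### -> #   bit 23 = 1  t=0,i=13
  #.##. -> #   bit 22 = 1  t=0,i=10
  #.#.# -> #   bit 21 = 1  t=0,i=2
  #.#.. -> .   bit 20 = 0  t=6,i=13
  #..## -> .   bit 19 = 0  t=5,i=22
  #..#. -> #   bit 18 = 1  t=3,i=22
  #...# -> #   bit 17 = 1  t=4,i=20
  #.... -> .   bit 16 = 0  t=2,i=10
  .#### -> .   bit 15 = 0  t=1,i=9
  .###. -> .   bit 14 = 0  t=0,i=14
  .##.# -> #   bit 13 = 1  t=0,i=11
  .##.. -> .   bit 12 = 0  t=4,i=10
  .#.## -> #   bit 11 = 1  t=0,i=9
  .#.#. -> .   bit 10 = 0  t=0,i=3
  .#..# -> .   bit 9 = 0  t=5,i=21
  .#... -> .   bit 8 = 0  t=3,i=14
  ..### -> #   bit 7 = 1  t=2,i=13
  ..##. -> #   bit 6 = 1  t=4,i=9
  ..#.# -> .   bit 5 = 0  t=3,i=23
  ..#.. -> .   bit 4 = 0  t=3,i=13
  ...## -> .   bit 3 = 0  t=2,i=12
  ...#. -> .   bit 2 = 0  t=3,i=12
  ....# -> .   bit 1 = 0  t=2,i=11
  ..... -> #   bit 0 = 1  t=2,i=18
  bits 00101100111001100010100011000001 = 753281217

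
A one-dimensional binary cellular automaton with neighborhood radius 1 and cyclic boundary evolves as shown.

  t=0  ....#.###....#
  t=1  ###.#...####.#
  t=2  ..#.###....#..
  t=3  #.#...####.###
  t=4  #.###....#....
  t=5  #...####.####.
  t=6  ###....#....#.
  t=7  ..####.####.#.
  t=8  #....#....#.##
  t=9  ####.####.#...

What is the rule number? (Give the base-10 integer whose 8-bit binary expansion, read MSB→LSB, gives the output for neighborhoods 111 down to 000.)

85

  [7] ### => .  t=0,i=7
  [6] ##. => #  t=0,i=8
  [5] #.# => .  t=0,i=5
  [4] #.. => #  t=0,i=0
  [3] .## => .  t=0,i=6
  [2] .#. => #  t=0,i=4
  [1] ..# => .  t=0,i=3
  [0] ... => #  t=0,i=1
  bits 01010101 = 85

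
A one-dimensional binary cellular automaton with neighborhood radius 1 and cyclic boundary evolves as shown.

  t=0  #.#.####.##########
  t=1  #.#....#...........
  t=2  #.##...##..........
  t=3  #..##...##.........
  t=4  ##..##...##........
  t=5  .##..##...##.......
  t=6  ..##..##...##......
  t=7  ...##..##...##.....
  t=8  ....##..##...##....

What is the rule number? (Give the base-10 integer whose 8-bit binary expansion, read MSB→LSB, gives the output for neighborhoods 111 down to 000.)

  [7] ### => .  t=0,i=5
  [6] ##. => #  t=0,i=0
  [5] #.# => .  t=0,i=1
  [4] #.. => #  t=1,i=3
  [3] .## => .  t=0,i=4
  [2] .#. => #  t=0,i=2
  [1] ..# => .  t=1,i=6
  [0] ... => .  t=1,i=4
  bits 01010100 = 84

84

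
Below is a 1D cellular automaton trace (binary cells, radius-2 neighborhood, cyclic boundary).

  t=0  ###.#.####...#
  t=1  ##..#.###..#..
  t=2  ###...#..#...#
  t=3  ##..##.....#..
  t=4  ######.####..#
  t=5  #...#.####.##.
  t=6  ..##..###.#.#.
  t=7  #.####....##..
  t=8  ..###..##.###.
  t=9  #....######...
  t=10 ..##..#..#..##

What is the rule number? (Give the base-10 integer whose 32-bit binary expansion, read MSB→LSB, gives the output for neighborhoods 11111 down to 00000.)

1252766791

  #####|.  b31=0 t=4,i=1
  ####.|#  b30=1 t=0,i=1
  ###.#|.  b29=0 t=0,i=2
  ###..|.  b28=0 t=0,i=9
  ##.##|#  b27=1 t=4,i=6
  ##.#.|.  b26=0 t=0,i=3
  ##..#|#  b25=1 t=1,i=2
  ##...|.  b24=0 t=0,i=10
  #.###|#  b23=1 t=0,i=6
  #.##.|.  b22=0 t=5,i=11
  #.#.#|#  b21=1 t=0,i=4
  #.#..|.  b20=0 t=5,i=0
  #..##|#  b19=1 t=1,i=13
  #..#.|.  b18=0 t=1,i=3
  #...#|#  b17=1 t=0,i=11
  #....|#  b16=1 t=3,i=7
  .####|#  b15=1 t=0,i=0
  .###.|.  b14=0 t=1,i=7
  .##.#|#  b13=1 t=5,i=12
  .##..|#  b12=1 t=1,i=1
  .#.##|.  b11=0 t=0,i=5
  .#.#.|#  b10=1 t=6,i=11
  .#..#|.  b9=0 t=1,i=12
  .#...|.  b8=0 t=2,i=10
  ..###|.  b7=0 t=0,i=13
  ..##.|#  b6=1 t=1,i=0
  ..#.#|.  b5=0 t=1,i=4
  ..#..|.  b4=0 t=1,i=11
  ...##|.  b3=0 t=0,i=12
  ...#.|#  b2=1 t=2,i=5
  ....#|#  b1=1 t=3,i=9
  .....|#  b0=1 t=3,i=8
  bits 01001010101010111011010001000111 = 1252766791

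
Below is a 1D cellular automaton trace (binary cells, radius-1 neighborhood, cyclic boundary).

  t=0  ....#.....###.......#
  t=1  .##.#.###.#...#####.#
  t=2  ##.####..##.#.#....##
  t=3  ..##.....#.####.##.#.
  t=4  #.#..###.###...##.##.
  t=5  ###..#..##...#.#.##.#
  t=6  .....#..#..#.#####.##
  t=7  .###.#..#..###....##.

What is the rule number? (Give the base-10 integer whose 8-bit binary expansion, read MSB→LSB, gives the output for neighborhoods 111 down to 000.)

  ### -> .   bit 7 = 0  t=0,i=11
  ##. -> .   bit 6 = 0  t=0,i=12
  #.# -> #   bit 5 = 1  t=1,i=0
  #.. -> .   bit 4 = 0  t=0,i=0
  .## -> #   bit 3 = 1  t=0,i=10
  .#. -> #   bit 2 = 1  t=0,i=4
  ..# -> .   bit 1 = 0  t=0,i=3
  ... -> #   bit 0 = 1  t=0,i=1
  bits 00101101 = 45

45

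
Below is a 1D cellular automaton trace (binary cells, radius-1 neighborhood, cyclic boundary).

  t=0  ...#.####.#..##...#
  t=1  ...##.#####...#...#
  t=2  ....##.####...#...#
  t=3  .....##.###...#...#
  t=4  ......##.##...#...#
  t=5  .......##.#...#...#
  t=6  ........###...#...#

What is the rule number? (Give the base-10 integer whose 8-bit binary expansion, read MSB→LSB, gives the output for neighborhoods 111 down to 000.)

228

  ###|#  b7=1 t=0,i=6
  ##.|#  b6=1 t=0,i=8
  #.#|#  b5=1 t=0,i=4
  #..|.  b4=0 t=0,i=0
  .##|.  b3=0 t=0,i=5
  .#.|#  b2=1 t=0,i=3
  ..#|.  b1=0 t=0,i=2
  ...|.  b0=0 t=0,i=1
  bits 11100100 = 228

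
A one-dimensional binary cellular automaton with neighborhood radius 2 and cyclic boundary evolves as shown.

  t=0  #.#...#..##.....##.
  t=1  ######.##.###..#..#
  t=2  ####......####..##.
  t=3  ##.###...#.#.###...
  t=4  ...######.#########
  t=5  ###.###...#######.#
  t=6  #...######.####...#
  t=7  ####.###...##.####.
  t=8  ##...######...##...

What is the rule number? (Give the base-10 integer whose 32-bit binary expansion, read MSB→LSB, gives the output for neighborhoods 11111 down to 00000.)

2545671948

  [31] ##### => #  t=1,i=1
  [30] ####. => .  t=1,i=4
  [29] ###.# => .  t=1,i=5
  [28] ###.. => #  t=1,i=12
  [27] ##.## => .  t=1,i=6
  [26] ##.#. => #  t=0,i=18
  [25] ##..# => #  t=1,i=13
  [24] ##... => #  t=0,i=11
  [23] #.### => #  t=1,i=10
  [22] #.##. => .  t=1,i=7
  [21] #.#.# => #  t=0,i=0
  [20] #.#.. => #  t=0,i=2
  [19] #..## => #  t=0,i=8
  [18] #..#. => .  t=1,i=14
  [17] #...# => #  t=0,i=4
  [16] #.... => #  t=0,i=12
  [15] .#### => #  t=1,i=0
  [14] .###. => #  t=1,i=11
  [13] .##.# => .  t=0,i=17
  [12] .##.. => #  t=0,i=10
  [11] .#.## => #  t=3,i=12
  [10] .#.#. => #  t=0,i=1
  [9] .#..# => #  t=0,i=7
  [8] .#... => #  t=0,i=3
  [7] ..### => .  t=1,i=18
  [6] ..##. => .  t=0,i=9
  [5] ..#.# => .  t=3,i=9
  [4] ..#.. => .  t=0,i=6
  [3] ...## => #  t=0,i=15
  [2] ...#. => #  t=0,i=5
  [1] ....# => .  t=0,i=14
  [0] ..... => .  t=0,i=13
  bits 10010111101110111101111100001100 = 2545671948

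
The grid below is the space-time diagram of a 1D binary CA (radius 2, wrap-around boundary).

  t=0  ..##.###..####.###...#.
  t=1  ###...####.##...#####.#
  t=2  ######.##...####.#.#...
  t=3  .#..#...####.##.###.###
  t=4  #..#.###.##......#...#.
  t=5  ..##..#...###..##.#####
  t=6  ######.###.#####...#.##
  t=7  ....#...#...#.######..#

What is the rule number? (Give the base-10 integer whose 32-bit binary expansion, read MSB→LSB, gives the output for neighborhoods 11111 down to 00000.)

  #####|.  b31=0 t=1,i=18
  ####.|#  b30=1 t=0,i=12
  ###.#|.  b29=0 t=0,i=13
  ###..|#  b28=1 t=0,i=7
  ##.##|.  b27=0 t=0,i=4
  ##.#.|#  b26=1 t=2,i=16
  ##..#|#  b25=1 t=0,i=8
  ##...|#  b24=1 t=0,i=18
  #.###|.  b23=0 t=0,i=5
  #.##.|.  b22=0 t=1,i=11
  #.#.#|#  b21=1 t=2,i=17
  #.#..|.  b20=0 t=2,i=19
  #..##|#  b19=1 t=0,i=9
  #..#.|#  b18=1 t=3,i=3
  #...#|#  b17=1 t=0,i=0
  #....|#  b16=1 t=4,i=12
  .####|#  b15=1 t=0,i=11
  .###.|#  b14=1 t=0,i=6
  .##.#|.  b13=0 t=0,i=3
  .##..|#  b12=1 t=1,i=12
  .#.##|.  b11=0 t=4,i=4
  .#.#.|#  b10=1 t=2,i=18
  .#..#|.  b9=0 t=3,i=2
  .#...|#  b8=1 t=0,i=22
  ..###|.  b7=0 t=0,i=10
  ..##.|#  b6=1 t=0,i=2
  ..#.#|#  b5=1 t=4,i=3
  ..#..|.  b4=0 t=0,i=21
  ...##|#  b3=1 t=0,i=1
  ...#.|#  b2=1 t=0,i=20
  ....#|#  b1=1 t=4,i=15
  .....|.  b0=0 t=4,i=13
  bits 01010111001011111101010101101110 = 1462752622

1462752622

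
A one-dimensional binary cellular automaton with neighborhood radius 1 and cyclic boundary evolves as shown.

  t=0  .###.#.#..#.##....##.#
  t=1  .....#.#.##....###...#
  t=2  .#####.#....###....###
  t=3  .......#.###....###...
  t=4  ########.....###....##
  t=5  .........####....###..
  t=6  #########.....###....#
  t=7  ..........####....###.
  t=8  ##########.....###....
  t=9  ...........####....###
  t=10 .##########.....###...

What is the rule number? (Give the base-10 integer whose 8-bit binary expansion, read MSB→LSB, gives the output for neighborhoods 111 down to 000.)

7

  ### -> .   bit 7 = 0  t=0,i=2
  ##. -> .   bit 6 = 0  t=0,i=3
  #.# -> .   bit 5 = 0  t=0,i=0
  #.. -> .   bit 4 = 0  t=0,i=8
  .## -> .   bit 3 = 0  t=0,i=1
  .#. -> #   bit 2 = 1  t=0,i=5
  ..# -> #   bit 1 = 1  t=0,i=9
  ... -> #   bit 0 = 1  t=0,i=15
  bits 00000111 = 7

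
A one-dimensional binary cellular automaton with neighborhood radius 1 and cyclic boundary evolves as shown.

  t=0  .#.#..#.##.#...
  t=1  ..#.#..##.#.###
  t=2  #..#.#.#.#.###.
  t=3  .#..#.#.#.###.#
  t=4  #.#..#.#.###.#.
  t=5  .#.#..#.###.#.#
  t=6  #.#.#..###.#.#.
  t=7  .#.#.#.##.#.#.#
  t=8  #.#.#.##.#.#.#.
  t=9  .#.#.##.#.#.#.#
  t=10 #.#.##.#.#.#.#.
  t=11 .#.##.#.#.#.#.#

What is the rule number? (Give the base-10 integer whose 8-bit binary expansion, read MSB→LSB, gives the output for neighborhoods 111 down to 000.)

  [7] ### => #  t=1,i=13
  [6] ##. => .  t=0,i=9
  [5] #.# => #  t=0,i=2
  [4] #.. => #  t=0,i=4
  [3] .## => #  t=0,i=8
  [2] .#. => .  t=0,i=1
  [1] ..# => .  t=0,i=0
  [0] ... => #  t=0,i=13
  bits 10111001 = 185

185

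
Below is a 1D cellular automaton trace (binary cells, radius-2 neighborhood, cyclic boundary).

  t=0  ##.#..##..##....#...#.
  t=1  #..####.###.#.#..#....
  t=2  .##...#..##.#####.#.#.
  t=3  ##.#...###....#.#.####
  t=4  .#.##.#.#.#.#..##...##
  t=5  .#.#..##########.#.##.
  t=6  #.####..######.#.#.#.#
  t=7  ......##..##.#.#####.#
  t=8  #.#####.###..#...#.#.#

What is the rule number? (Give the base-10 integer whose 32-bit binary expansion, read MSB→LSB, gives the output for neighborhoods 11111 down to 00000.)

  #####|#  b31=1 t=2,i=14
  ####.|.  b30=0 t=1,i=5
  ###.#|#  b29=1 t=1,i=6
  ###..|.  b28=0 t=3,i=9
  ##.##|.  b27=0 t=1,i=7
  ##.#.|.  b26=0 t=0,i=2
  ##..#|#  b25=1 t=0,i=8
  ##...|#  b24=1 t=0,i=12
  #.###|.  b23=0 t=1,i=8
  #.##.|#  b22=1 t=0,i=0
  #.#.#|#  b21=1 t=1,i=12
  #.#..|#  b20=1 t=0,i=3
  #..##|#  b19=1 t=0,i=5
  #..#.|#  b18=1 t=1,i=16
  #...#|.  b17=0 t=0,i=18
  #....|.  b16=0 t=0,i=13
  .####|.  b15=0 t=1,i=4
  .###.|#  b14=1 t=1,i=9
  .##.#|.  b13=0 t=0,i=1
  .##..|.  b12=0 t=0,i=7
  .#.##|.  b11=0 t=0,i=21
  .#.#.|#  b10=1 t=1,i=13
  .#..#|#  b9=1 t=0,i=4
  .#...|#  b8=1 t=0,i=17
  ..###|.  b7=0 t=1,i=3
  ..##.|#  b6=1 t=0,i=6
  ..#.#|.  b5=0 t=0,i=20
  ..#..|.  b4=0 t=0,i=16
  ...##|#  b3=1 t=3,i=6
  ...#.|.  b2=0 t=0,i=15
  ....#|#  b1=1 t=0,i=14
  .....|#  b0=1 t=7,i=2
  bits 10100011011111000100011101001011 = 2742830923

2742830923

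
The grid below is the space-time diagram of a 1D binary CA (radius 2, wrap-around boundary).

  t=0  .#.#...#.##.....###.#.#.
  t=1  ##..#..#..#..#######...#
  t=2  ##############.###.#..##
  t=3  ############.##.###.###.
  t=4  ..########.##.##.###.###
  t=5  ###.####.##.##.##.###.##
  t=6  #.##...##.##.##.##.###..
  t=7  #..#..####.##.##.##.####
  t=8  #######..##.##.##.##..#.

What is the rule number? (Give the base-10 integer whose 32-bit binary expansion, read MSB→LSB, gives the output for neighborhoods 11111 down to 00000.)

3188487163

  nb #####: next=#  (t=1,i=15, bit31=1)
  nb ####.: next=.  (t=1,i=18, bit30=0)
  nb ###.#: next=#  (t=0,i=18, bit29=1)
  nb ###..: next=#  (t=1,i=1, bit28=1)
  nb ##.##: next=#  (t=2,i=14, bit27=1)
  nb ##.#.: next=#  (t=0,i=19, bit26=1)
  nb ##..#: next=#  (t=1,i=2, bit25=1)
  nb ##...: next=.  (t=0,i=11, bit24=0)
  nb #.###: next=.  (t=2,i=15, bit23=0)
  nb #.##.: next=.  (t=0,i=9, bit22=0)
  nb #.#.#: next=.  (t=0,i=20, bit21=0)
  nb #.#..: next=.  (t=0,i=3, bit20=0)
  nb #..##: next=#  (t=1,i=12, bit19=1)
  nb #..#.: next=#  (t=0,i=0, bit18=1)
  nb #...#: next=.  (t=0,i=5, bit17=0)
  nb #....: next=.  (t=0,i=12, bit16=0)
  nb .####: next=.  (t=1,i=14, bit15=0)
  nb .###.: next=#  (t=0,i=17, bit14=1)
  nb .##.#: next=#  (t=3,i=14, bit13=1)
  nb .##..: next=#  (t=0,i=10, bit12=1)
  nb .#.##: next=.  (t=0,i=8, bit11=0)
  nb .#.#.: next=.  (t=0,i=2, bit10=0)
  nb .#..#: next=#  (t=0,i=23, bit9=1)
  nb .#...: next=#  (t=0,i=4, bit8=1)
  nb ..###: next=#  (t=0,i=16, bit7=1)
  nb ..##.: next=#  (t=6,i=7, bit6=1)
  nb ..#.#: next=#  (t=0,i=1, bit5=1)
  nb ..#..: next=#  (t=1,i=4, bit4=1)
  nb ...##: next=#  (t=0,i=15, bit3=1)
  nb ...#.: next=.  (t=0,i=6, bit2=0)
  nb ....#: next=#  (t=0,i=14, bit1=1)
  nb .....: next=#  (t=0,i=13, bit0=1)
  bits 10111110000011000111001111111011 = 3188487163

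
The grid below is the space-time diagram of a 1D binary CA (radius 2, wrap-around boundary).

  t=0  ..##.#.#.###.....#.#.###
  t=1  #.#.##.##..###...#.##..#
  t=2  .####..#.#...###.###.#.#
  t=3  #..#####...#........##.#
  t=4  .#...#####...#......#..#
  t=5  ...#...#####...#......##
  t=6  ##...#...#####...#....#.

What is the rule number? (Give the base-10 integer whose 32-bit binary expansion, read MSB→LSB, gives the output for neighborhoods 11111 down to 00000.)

  ##### -> #   bit 31 = 1  t=3,i=5
  ####. -> #   bit 30 = 1  t=2,i=3
  ###.# -> .   bit 29 = 0  t=2,i=15
  ###.. -> #   bit 28 = 1  t=0,i=11
  ##.## -> .   bit 27 = 0  t=1,i=6
  ##.#. -> #   bit 26 = 1  t=0,i=4
  ##..# -> #   bit 25 = 1  t=0,i=0
  ##... -> #   bit 24 = 1  t=0,i=12
  #.### -> .   bit 23 = 0  t=0,i=9
  #.##. -> #   bit 22 = 1  t=1,i=4
  #.#.# -> #   bit 21 = 1  t=0,i=5
  #.#.. -> .   bit 20 = 0  t=2,i=9
  #..## -> .   bit 19 = 0  t=0,i=1
  #..#. -> #   bit 18 = 1  t=2,i=6
  #...# -> #   bit 17 = 1  t=1,i=15
  #.... -> #   bit 16 = 1  t=0,i=13
  .#### -> .   bit 15 = 0  t=2,i=2
  .###. -> .   bit 14 = 0  t=0,i=10
  .##.# -> .   bit 13 = 0  t=0,i=3
  .##.. -> .   bit 12 = 0  t=1,i=8
  .#.## -> #   bit 11 = 1  t=0,i=8
  .#.#. -> .   bit 10 = 0  t=0,i=6
  .#..# -> .   bit 9 = 0  t=4,i=21
  .#... -> .   bit 8 = 0  t=2,i=10
  ..### -> .   bit 7 = 0  t=1,i=11
  ..##. -> #   bit 6 = 1  t=0,i=2
  ..#.# -> #   bit 5 = 1  t=0,i=17
  ..#.. -> .   bit 4 = 0  t=3,i=11
  ...## -> .   bit 3 = 0  t=2,i=12
  ...#. -> .   bit 2 = 0  t=0,i=16
  ....# -> .   bit 1 = 0  t=0,i=15
  ..... -> .   bit 0 = 0  t=0,i=14
  bits 11010111011001110000100001100000 = 3613853792

3613853792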